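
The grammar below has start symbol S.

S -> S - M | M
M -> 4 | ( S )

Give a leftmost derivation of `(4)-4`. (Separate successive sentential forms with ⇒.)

S ⇒ S-M   [S -> S - M]
S-M ⇒ M-M   [S -> M]
M-M ⇒ (S)-M   [M -> ( S )]
(S)-M ⇒ (M)-M   [S -> M]
(M)-M ⇒ (4)-M   [M -> 4]
(4)-M ⇒ (4)-4   [M -> 4]

S ⇒ S-M ⇒ M-M ⇒ (S)-M ⇒ (M)-M ⇒ (4)-M ⇒ (4)-4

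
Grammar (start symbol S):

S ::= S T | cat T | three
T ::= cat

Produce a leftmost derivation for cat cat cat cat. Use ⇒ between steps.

S ⇒ S T   [S ::= S T]
S T ⇒ S T T   [S ::= S T]
S T T ⇒ cat T T T   [S ::= cat T]
cat T T T ⇒ cat cat T T   [T ::= cat]
cat cat T T ⇒ cat cat cat T   [T ::= cat]
cat cat cat T ⇒ cat cat cat cat   [T ::= cat]

S ⇒ S T ⇒ S T T ⇒ cat T T T ⇒ cat cat T T ⇒ cat cat cat T ⇒ cat cat cat cat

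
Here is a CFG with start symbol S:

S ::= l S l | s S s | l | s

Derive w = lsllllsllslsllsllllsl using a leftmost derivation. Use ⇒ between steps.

S ⇒ lSl   [S ::= l S l]
lSl ⇒ lsSsl   [S ::= s S s]
lsSsl ⇒ lslSlsl   [S ::= l S l]
lslSlsl ⇒ lsllSllsl   [S ::= l S l]
lsllSllsl ⇒ lslllSlllsl   [S ::= l S l]
lslllSlllsl ⇒ lsllllSllllsl   [S ::= l S l]
lsllllSllllsl ⇒ lsllllsSsllllsl   [S ::= s S s]
lsllllsSsllllsl ⇒ lsllllslSlsllllsl   [S ::= l S l]
lsllllslSlsllllsl ⇒ lsllllsllSllsllllsl   [S ::= l S l]
lsllllsllSllsllllsl ⇒ lsllllsllsSsllsllllsl   [S ::= s S s]
lsllllsllsSsllsllllsl ⇒ lsllllsllslsllsllllsl   [S ::= l]

S⇒lSl⇒lsSsl⇒lslSlsl⇒lsllSllsl⇒lslllSlllsl⇒lsllllSllllsl⇒lsllllsSsllllsl⇒lsllllslSlsllllsl⇒lsllllsllSllsllllsl⇒lsllllsllsSsllsllllsl⇒lsllllsllslsllsllllsl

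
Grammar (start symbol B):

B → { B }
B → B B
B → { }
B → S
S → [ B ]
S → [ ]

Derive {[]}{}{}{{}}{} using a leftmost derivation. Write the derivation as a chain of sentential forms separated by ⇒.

B ⇒ BB ⇒ BBB ⇒ BBBB ⇒ {B}BBB ⇒ {S}BBB ⇒ {[]}BBB ⇒ {[]}{}BB ⇒ {[]}{}BBB ⇒ {[]}{}{}BB ⇒ {[]}{}{}{B}B ⇒ {[]}{}{}{{}}B ⇒ {[]}{}{}{{}}{}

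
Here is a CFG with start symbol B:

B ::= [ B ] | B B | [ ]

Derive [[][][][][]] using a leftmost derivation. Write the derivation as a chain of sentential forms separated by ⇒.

B⇒[B]⇒[BB]⇒[[]B]⇒[[]BB]⇒[[]BBB]⇒[[]BBBB]⇒[[][]BBB]⇒[[][][]BB]⇒[[][][][]B]⇒[[][][][][]]

B ⇒ [B]   [B ::= [ B ]]
[B] ⇒ [BB]   [B ::= B B]
[BB] ⇒ [[]B]   [B ::= [ ]]
[[]B] ⇒ [[]BB]   [B ::= B B]
[[]BB] ⇒ [[]BBB]   [B ::= B B]
[[]BBB] ⇒ [[]BBBB]   [B ::= B B]
[[]BBBB] ⇒ [[][]BBB]   [B ::= [ ]]
[[][]BBB] ⇒ [[][][]BB]   [B ::= [ ]]
[[][][]BB] ⇒ [[][][][]B]   [B ::= [ ]]
[[][][][]B] ⇒ [[][][][][]]   [B ::= [ ]]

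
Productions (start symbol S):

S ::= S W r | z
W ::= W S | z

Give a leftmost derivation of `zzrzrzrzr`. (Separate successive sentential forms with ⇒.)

S⇒SWr⇒SWrWr⇒SWrWrWr⇒SWrWrWrWr⇒zWrWrWrWr⇒zzrWrWrWr⇒zzrzrWrWr⇒zzrzrzrWr⇒zzrzrzrzr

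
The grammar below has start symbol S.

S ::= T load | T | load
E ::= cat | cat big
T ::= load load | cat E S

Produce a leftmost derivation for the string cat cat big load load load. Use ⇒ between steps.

S ⇒ T load   [S ::= T load]
T load ⇒ cat E S load   [T ::= cat E S]
cat E S load ⇒ cat cat big S load   [E ::= cat big]
cat cat big S load ⇒ cat cat big T load   [S ::= T]
cat cat big T load ⇒ cat cat big load load load   [T ::= load load]

S ⇒ T load ⇒ cat E S load ⇒ cat cat big S load ⇒ cat cat big T load ⇒ cat cat big load load load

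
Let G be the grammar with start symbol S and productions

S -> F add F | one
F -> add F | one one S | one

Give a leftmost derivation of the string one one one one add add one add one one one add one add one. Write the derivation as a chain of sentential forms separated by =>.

S => F add F   [S -> F add F]
F add F => one one S add F   [F -> one one S]
one one S add F => one one F add F add F   [S -> F add F]
one one F add F add F => one one one one S add F add F   [F -> one one S]
one one one one S add F add F => one one one one F add F add F add F   [S -> F add F]
one one one one F add F add F add F => one one one one add F add F add F add F   [F -> add F]
one one one one add F add F add F add F => one one one one add add F add F add F add F   [F -> add F]
one one one one add add F add F add F add F => one one one one add add one add F add F add F   [F -> one]
one one one one add add one add F add F add F => one one one one add add one add one one S add F add F   [F -> one one S]
one one one one add add one add one one S add F add F => one one one one add add one add one one one add F add F   [S -> one]
one one one one add add one add one one one add F add F => one one one one add add one add one one one add one add F   [F -> one]
one one one one add add one add one one one add one add F => one one one one add add one add one one one add one add one   [F -> one]

S => F add F => one one S add F => one one F add F add F => one one one one S add F add F => one one one one F add F add F add F => one one one one add F add F add F add F => one one one one add add F add F add F add F => one one one one add add one add F add F add F => one one one one add add one add one one S add F add F => one one one one add add one add one one one add F add F => one one one one add add one add one one one add one add F => one one one one add add one add one one one add one add one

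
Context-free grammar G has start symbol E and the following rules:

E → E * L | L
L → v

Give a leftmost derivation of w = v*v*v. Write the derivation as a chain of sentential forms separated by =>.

E => E*L => E*L*L => L*L*L => v*L*L => v*v*L => v*v*v

E => E*L   [E → E * L]
E*L => E*L*L   [E → E * L]
E*L*L => L*L*L   [E → L]
L*L*L => v*L*L   [L → v]
v*L*L => v*v*L   [L → v]
v*v*L => v*v*v   [L → v]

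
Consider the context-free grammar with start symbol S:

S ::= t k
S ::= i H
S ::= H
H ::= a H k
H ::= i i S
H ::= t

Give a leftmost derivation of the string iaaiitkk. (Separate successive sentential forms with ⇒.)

S ⇒ iH ⇒ iaHk ⇒ iaaHkk ⇒ iaaiiSkk ⇒ iaaiiHkk ⇒ iaaiitkk

S ⇒ iH   [S ::= i H]
iH ⇒ iaHk   [H ::= a H k]
iaHk ⇒ iaaHkk   [H ::= a H k]
iaaHkk ⇒ iaaiiSkk   [H ::= i i S]
iaaiiSkk ⇒ iaaiiHkk   [S ::= H]
iaaiiHkk ⇒ iaaiitkk   [H ::= t]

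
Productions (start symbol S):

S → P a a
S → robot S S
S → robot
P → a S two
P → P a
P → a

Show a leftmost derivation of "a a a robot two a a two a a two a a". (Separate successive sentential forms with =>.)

S => P a a   [S → P a a]
P a a => a S two a a   [P → a S two]
a S two a a => a P a a two a a   [S → P a a]
a P a a two a a => a a S two a a two a a   [P → a S two]
a a S two a a two a a => a a P a a two a a two a a   [S → P a a]
a a P a a two a a two a a => a a a S two a a two a a two a a   [P → a S two]
a a a S two a a two a a two a a => a a a robot two a a two a a two a a   [S → robot]

S => P a a => a S two a a => a P a a two a a => a a S two a a two a a => a a P a a two a a two a a => a a a S two a a two a a two a a => a a a robot two a a two a a two a a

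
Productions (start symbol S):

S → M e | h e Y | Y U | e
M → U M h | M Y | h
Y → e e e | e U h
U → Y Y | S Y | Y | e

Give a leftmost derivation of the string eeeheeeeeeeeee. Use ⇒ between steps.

S ⇒ YU   [S → Y U]
YU ⇒ eeeU   [Y → e e e]
eeeU ⇒ eeeSY   [U → S Y]
eeeSY ⇒ eeeMeY   [S → M e]
eeeMeY ⇒ eeeMYeY   [M → M Y]
eeeMYeY ⇒ eeeMYYeY   [M → M Y]
eeeMYYeY ⇒ eeehYYeY   [M → h]
eeehYYeY ⇒ eeeheeeYeY   [Y → e e e]
eeeheeeYeY ⇒ eeeheeeeeeeY   [Y → e e e]
eeeheeeeeeeY ⇒ eeeheeeeeeeeee   [Y → e e e]

S ⇒ YU ⇒ eeeU ⇒ eeeSY ⇒ eeeMeY ⇒ eeeMYeY ⇒ eeeMYYeY ⇒ eeehYYeY ⇒ eeeheeeYeY ⇒ eeeheeeeeeeY ⇒ eeeheeeeeeeeee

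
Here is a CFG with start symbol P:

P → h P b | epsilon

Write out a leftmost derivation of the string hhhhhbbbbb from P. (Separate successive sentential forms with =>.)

P=>hPb=>hhPbb=>hhhPbbb=>hhhhPbbbb=>hhhhhPbbbbb=>hhhhhbbbbb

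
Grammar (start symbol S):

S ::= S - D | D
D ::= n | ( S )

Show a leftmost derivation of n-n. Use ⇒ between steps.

S ⇒ S-D ⇒ D-D ⇒ n-D ⇒ n-n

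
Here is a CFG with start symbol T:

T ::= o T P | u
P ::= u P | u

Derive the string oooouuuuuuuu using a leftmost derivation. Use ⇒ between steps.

T ⇒ oTP ⇒ ooTPP ⇒ oooTPPP ⇒ ooooTPPPP ⇒ oooouPPPP ⇒ oooouuPPPP ⇒ oooouuuPPPP ⇒ oooouuuuPPPP ⇒ oooouuuuuPPP ⇒ oooouuuuuuPP ⇒ oooouuuuuuuP ⇒ oooouuuuuuuu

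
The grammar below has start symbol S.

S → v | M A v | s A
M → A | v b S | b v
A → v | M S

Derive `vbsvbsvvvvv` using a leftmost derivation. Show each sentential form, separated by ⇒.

S ⇒ MAv ⇒ AAv ⇒ MSAv ⇒ vbSSAv ⇒ vbsASAv ⇒ vbsMSSAv ⇒ vbsvbSSSAv ⇒ vbsvbsASSAv ⇒ vbsvbsvSSAv ⇒ vbsvbsvvSAv ⇒ vbsvbsvvvAv ⇒ vbsvbsvvvvv

S ⇒ MAv   [S → M A v]
MAv ⇒ AAv   [M → A]
AAv ⇒ MSAv   [A → M S]
MSAv ⇒ vbSSAv   [M → v b S]
vbSSAv ⇒ vbsASAv   [S → s A]
vbsASAv ⇒ vbsMSSAv   [A → M S]
vbsMSSAv ⇒ vbsvbSSSAv   [M → v b S]
vbsvbSSSAv ⇒ vbsvbsASSAv   [S → s A]
vbsvbsASSAv ⇒ vbsvbsvSSAv   [A → v]
vbsvbsvSSAv ⇒ vbsvbsvvSAv   [S → v]
vbsvbsvvSAv ⇒ vbsvbsvvvAv   [S → v]
vbsvbsvvvAv ⇒ vbsvbsvvvvv   [A → v]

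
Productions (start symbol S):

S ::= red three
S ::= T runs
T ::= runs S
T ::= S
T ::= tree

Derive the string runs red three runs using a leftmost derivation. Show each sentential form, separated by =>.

S => T runs   [S ::= T runs]
T runs => runs S runs   [T ::= runs S]
runs S runs => runs red three runs   [S ::= red three]

S => T runs => runs S runs => runs red three runs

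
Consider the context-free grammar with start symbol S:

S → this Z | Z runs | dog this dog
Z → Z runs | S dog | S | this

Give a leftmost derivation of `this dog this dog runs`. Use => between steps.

S => this Z => this S => this Z runs => this S runs => this dog this dog runs

S => this Z   [S → this Z]
this Z => this S   [Z → S]
this S => this Z runs   [S → Z runs]
this Z runs => this S runs   [Z → S]
this S runs => this dog this dog runs   [S → dog this dog]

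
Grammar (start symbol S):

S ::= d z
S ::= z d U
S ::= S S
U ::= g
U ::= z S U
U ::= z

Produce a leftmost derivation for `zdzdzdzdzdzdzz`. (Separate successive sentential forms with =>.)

S => zdU   [S ::= z d U]
zdU => zdzSU   [U ::= z S U]
zdzSU => zdzSSU   [S ::= S S]
zdzSSU => zdzSSSU   [S ::= S S]
zdzSSSU => zdzSSSSU   [S ::= S S]
zdzSSSSU => zdzdzSSSU   [S ::= d z]
zdzdzSSSU => zdzdzSSSSU   [S ::= S S]
zdzdzSSSSU => zdzdzdzSSSU   [S ::= d z]
zdzdzdzSSSU => zdzdzdzdzSSU   [S ::= d z]
zdzdzdzdzSSU => zdzdzdzdzdzSU   [S ::= d z]
zdzdzdzdzdzSU => zdzdzdzdzdzdzU   [S ::= d z]
zdzdzdzdzdzdzU => zdzdzdzdzdzdzz   [U ::= z]

S => zdU => zdzSU => zdzSSU => zdzSSSU => zdzSSSSU => zdzdzSSSU => zdzdzSSSSU => zdzdzdzSSSU => zdzdzdzdzSSU => zdzdzdzdzdzSU => zdzdzdzdzdzdzU => zdzdzdzdzdzdzz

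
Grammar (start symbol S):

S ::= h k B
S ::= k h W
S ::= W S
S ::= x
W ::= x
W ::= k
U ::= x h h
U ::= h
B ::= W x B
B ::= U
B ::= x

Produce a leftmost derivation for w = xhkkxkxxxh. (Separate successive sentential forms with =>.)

S => WS   [S ::= W S]
WS => xS   [W ::= x]
xS => xhkB   [S ::= h k B]
xhkB => xhkWxB   [B ::= W x B]
xhkWxB => xhkkxB   [W ::= k]
xhkkxB => xhkkxWxB   [B ::= W x B]
xhkkxWxB => xhkkxkxB   [W ::= k]
xhkkxkxB => xhkkxkxWxB   [B ::= W x B]
xhkkxkxWxB => xhkkxkxxxB   [W ::= x]
xhkkxkxxxB => xhkkxkxxxU   [B ::= U]
xhkkxkxxxU => xhkkxkxxxh   [U ::= h]

S => WS => xS => xhkB => xhkWxB => xhkkxB => xhkkxWxB => xhkkxkxB => xhkkxkxWxB => xhkkxkxxxB => xhkkxkxxxU => xhkkxkxxxh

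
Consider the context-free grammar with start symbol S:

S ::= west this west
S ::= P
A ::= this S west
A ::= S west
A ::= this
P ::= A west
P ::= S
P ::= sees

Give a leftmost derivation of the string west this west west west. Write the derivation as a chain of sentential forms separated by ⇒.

S ⇒ P ⇒ A west ⇒ S west west ⇒ west this west west west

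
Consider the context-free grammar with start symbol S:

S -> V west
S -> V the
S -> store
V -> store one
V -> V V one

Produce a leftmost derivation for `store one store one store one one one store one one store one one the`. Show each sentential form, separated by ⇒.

S ⇒ V the   [S -> V the]
V the ⇒ V V one the   [V -> V V one]
V V one the ⇒ V V one V one the   [V -> V V one]
V V one V one the ⇒ V V one V one V one the   [V -> V V one]
V V one V one V one the ⇒ store one V one V one V one the   [V -> store one]
store one V one V one V one the ⇒ store one V V one one V one V one the   [V -> V V one]
store one V V one one V one V one the ⇒ store one store one V one one V one V one the   [V -> store one]
store one store one V one one V one V one the ⇒ store one store one store one one one V one V one the   [V -> store one]
store one store one store one one one V one V one the ⇒ store one store one store one one one store one one V one the   [V -> store one]
store one store one store one one one store one one V one the ⇒ store one store one store one one one store one one store one one the   [V -> store one]

S ⇒ V the ⇒ V V one the ⇒ V V one V one the ⇒ V V one V one V one the ⇒ store one V one V one V one the ⇒ store one V V one one V one V one the ⇒ store one store one V one one V one V one the ⇒ store one store one store one one one V one V one the ⇒ store one store one store one one one store one one V one the ⇒ store one store one store one one one store one one store one one the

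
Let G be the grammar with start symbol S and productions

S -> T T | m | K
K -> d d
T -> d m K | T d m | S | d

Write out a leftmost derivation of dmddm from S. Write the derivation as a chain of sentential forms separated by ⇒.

S ⇒ TT   [S -> T T]
TT ⇒ dmKT   [T -> d m K]
dmKT ⇒ dmddT   [K -> d d]
dmddT ⇒ dmddS   [T -> S]
dmddS ⇒ dmddm   [S -> m]

S⇒TT⇒dmKT⇒dmddT⇒dmddS⇒dmddm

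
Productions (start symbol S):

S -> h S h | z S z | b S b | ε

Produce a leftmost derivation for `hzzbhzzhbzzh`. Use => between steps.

S => hSh   [S -> h S h]
hSh => hzSzh   [S -> z S z]
hzSzh => hzzSzzh   [S -> z S z]
hzzSzzh => hzzbSbzzh   [S -> b S b]
hzzbSbzzh => hzzbhShbzzh   [S -> h S h]
hzzbhShbzzh => hzzbhzSzhbzzh   [S -> z S z]
hzzbhzSzhbzzh => hzzbhzzhbzzh   [S -> ε]

S => hSh => hzSzh => hzzSzzh => hzzbSbzzh => hzzbhShbzzh => hzzbhzSzhbzzh => hzzbhzzhbzzh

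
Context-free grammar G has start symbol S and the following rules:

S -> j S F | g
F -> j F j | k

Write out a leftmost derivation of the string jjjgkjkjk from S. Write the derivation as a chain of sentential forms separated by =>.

S => jSF => jjSFF => jjjSFFF => jjjgFFF => jjjgkFF => jjjgkjFjF => jjjgkjkjF => jjjgkjkjk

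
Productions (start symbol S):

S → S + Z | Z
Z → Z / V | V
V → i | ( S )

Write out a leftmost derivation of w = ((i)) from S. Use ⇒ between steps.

S ⇒ Z   [S → Z]
Z ⇒ V   [Z → V]
V ⇒ (S)   [V → ( S )]
(S) ⇒ (Z)   [S → Z]
(Z) ⇒ (V)   [Z → V]
(V) ⇒ ((S))   [V → ( S )]
((S)) ⇒ ((Z))   [S → Z]
((Z)) ⇒ ((V))   [Z → V]
((V)) ⇒ ((i))   [V → i]

S⇒Z⇒V⇒(S)⇒(Z)⇒(V)⇒((S))⇒((Z))⇒((V))⇒((i))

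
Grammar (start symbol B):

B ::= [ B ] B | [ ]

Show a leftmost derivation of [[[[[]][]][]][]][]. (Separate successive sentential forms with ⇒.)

B ⇒ [B]B   [B ::= [ B ] B]
[B]B ⇒ [[B]B]B   [B ::= [ B ] B]
[[B]B]B ⇒ [[[B]B]B]B   [B ::= [ B ] B]
[[[B]B]B]B ⇒ [[[[B]B]B]B]B   [B ::= [ B ] B]
[[[[B]B]B]B]B ⇒ [[[[[]]B]B]B]B   [B ::= [ ]]
[[[[[]]B]B]B]B ⇒ [[[[[]][]]B]B]B   [B ::= [ ]]
[[[[[]][]]B]B]B ⇒ [[[[[]][]][]]B]B   [B ::= [ ]]
[[[[[]][]][]]B]B ⇒ [[[[[]][]][]][]]B   [B ::= [ ]]
[[[[[]][]][]][]]B ⇒ [[[[[]][]][]][]][]   [B ::= [ ]]

B ⇒ [B]B ⇒ [[B]B]B ⇒ [[[B]B]B]B ⇒ [[[[B]B]B]B]B ⇒ [[[[[]]B]B]B]B ⇒ [[[[[]][]]B]B]B ⇒ [[[[[]][]][]]B]B ⇒ [[[[[]][]][]][]]B ⇒ [[[[[]][]][]][]][]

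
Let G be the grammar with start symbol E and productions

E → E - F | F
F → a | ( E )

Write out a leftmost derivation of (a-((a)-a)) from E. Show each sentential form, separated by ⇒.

E ⇒ F   [E → F]
F ⇒ (E)   [F → ( E )]
(E) ⇒ (E-F)   [E → E - F]
(E-F) ⇒ (F-F)   [E → F]
(F-F) ⇒ (a-F)   [F → a]
(a-F) ⇒ (a-(E))   [F → ( E )]
(a-(E)) ⇒ (a-(E-F))   [E → E - F]
(a-(E-F)) ⇒ (a-(F-F))   [E → F]
(a-(F-F)) ⇒ (a-((E)-F))   [F → ( E )]
(a-((E)-F)) ⇒ (a-((F)-F))   [E → F]
(a-((F)-F)) ⇒ (a-((a)-F))   [F → a]
(a-((a)-F)) ⇒ (a-((a)-a))   [F → a]

E ⇒ F ⇒ (E) ⇒ (E-F) ⇒ (F-F) ⇒ (a-F) ⇒ (a-(E)) ⇒ (a-(E-F)) ⇒ (a-(F-F)) ⇒ (a-((E)-F)) ⇒ (a-((F)-F)) ⇒ (a-((a)-F)) ⇒ (a-((a)-a))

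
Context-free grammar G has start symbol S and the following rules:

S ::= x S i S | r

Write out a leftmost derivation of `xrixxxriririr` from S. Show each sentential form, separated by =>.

S => xSiS => xriS => xrixSiS => xrixxSiSiS => xrixxxSiSiSiS => xrixxxriSiSiS => xrixxxririSiS => xrixxxriririS => xrixxxriririr

S => xSiS   [S ::= x S i S]
xSiS => xriS   [S ::= r]
xriS => xrixSiS   [S ::= x S i S]
xrixSiS => xrixxSiSiS   [S ::= x S i S]
xrixxSiSiS => xrixxxSiSiSiS   [S ::= x S i S]
xrixxxSiSiSiS => xrixxxriSiSiS   [S ::= r]
xrixxxriSiSiS => xrixxxririSiS   [S ::= r]
xrixxxririSiS => xrixxxriririS   [S ::= r]
xrixxxriririS => xrixxxriririr   [S ::= r]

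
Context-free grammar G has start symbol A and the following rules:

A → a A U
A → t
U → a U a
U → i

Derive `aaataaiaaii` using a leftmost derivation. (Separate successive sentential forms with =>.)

A => aAU   [A → a A U]
aAU => aaAUU   [A → a A U]
aaAUU => aaaAUUU   [A → a A U]
aaaAUUU => aaatUUU   [A → t]
aaatUUU => aaataUaUU   [U → a U a]
aaataUaUU => aaataaUaaUU   [U → a U a]
aaataaUaaUU => aaataaiaaUU   [U → i]
aaataaiaaUU => aaataaiaaiU   [U → i]
aaataaiaaiU => aaataaiaaii   [U → i]

A => aAU => aaAUU => aaaAUUU => aaatUUU => aaataUaUU => aaataaUaaUU => aaataaiaaUU => aaataaiaaiU => aaataaiaaii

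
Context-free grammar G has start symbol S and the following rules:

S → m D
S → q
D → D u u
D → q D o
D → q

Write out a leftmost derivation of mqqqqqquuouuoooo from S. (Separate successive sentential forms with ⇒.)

S ⇒ mD ⇒ mqDo ⇒ mqqDoo ⇒ mqqqDooo ⇒ mqqqqDoooo ⇒ mqqqqDuuoooo ⇒ mqqqqqDouuoooo ⇒ mqqqqqDuuouuoooo ⇒ mqqqqqquuouuoooo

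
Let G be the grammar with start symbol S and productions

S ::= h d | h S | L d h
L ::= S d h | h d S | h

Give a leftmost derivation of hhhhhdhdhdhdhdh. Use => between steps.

S => hS   [S ::= h S]
hS => hLdh   [S ::= L d h]
hLdh => hSdhdh   [L ::= S d h]
hSdhdh => hhSdhdh   [S ::= h S]
hhSdhdh => hhhSdhdh   [S ::= h S]
hhhSdhdh => hhhhSdhdh   [S ::= h S]
hhhhSdhdh => hhhhLdhdhdh   [S ::= L d h]
hhhhLdhdhdh => hhhhhdSdhdhdh   [L ::= h d S]
hhhhhdSdhdhdh => hhhhhdLdhdhdhdh   [S ::= L d h]
hhhhhdLdhdhdhdh => hhhhhdhdhdhdhdh   [L ::= h]

S => hS => hLdh => hSdhdh => hhSdhdh => hhhSdhdh => hhhhSdhdh => hhhhLdhdhdh => hhhhhdSdhdhdh => hhhhhdLdhdhdhdh => hhhhhdhdhdhdhdh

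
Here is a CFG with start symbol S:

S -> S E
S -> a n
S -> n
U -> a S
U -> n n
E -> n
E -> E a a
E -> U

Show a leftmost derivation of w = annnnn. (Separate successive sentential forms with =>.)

S => SE   [S -> S E]
SE => SEE   [S -> S E]
SEE => SEEE   [S -> S E]
SEEE => anEEE   [S -> a n]
anEEE => annEE   [E -> n]
annEE => annUE   [E -> U]
annUE => annnnE   [U -> n n]
annnnE => annnnn   [E -> n]

S => SE => SEE => SEEE => anEEE => annEE => annUE => annnnE => annnnn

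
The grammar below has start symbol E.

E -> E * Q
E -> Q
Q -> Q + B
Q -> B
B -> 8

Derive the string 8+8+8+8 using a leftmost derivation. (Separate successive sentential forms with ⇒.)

E⇒Q⇒Q+B⇒Q+B+B⇒Q+B+B+B⇒B+B+B+B⇒8+B+B+B⇒8+8+B+B⇒8+8+8+B⇒8+8+8+8

E ⇒ Q   [E -> Q]
Q ⇒ Q+B   [Q -> Q + B]
Q+B ⇒ Q+B+B   [Q -> Q + B]
Q+B+B ⇒ Q+B+B+B   [Q -> Q + B]
Q+B+B+B ⇒ B+B+B+B   [Q -> B]
B+B+B+B ⇒ 8+B+B+B   [B -> 8]
8+B+B+B ⇒ 8+8+B+B   [B -> 8]
8+8+B+B ⇒ 8+8+8+B   [B -> 8]
8+8+8+B ⇒ 8+8+8+8   [B -> 8]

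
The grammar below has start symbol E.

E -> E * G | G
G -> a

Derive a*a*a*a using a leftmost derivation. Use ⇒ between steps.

E ⇒ E*G   [E -> E * G]
E*G ⇒ E*G*G   [E -> E * G]
E*G*G ⇒ E*G*G*G   [E -> E * G]
E*G*G*G ⇒ G*G*G*G   [E -> G]
G*G*G*G ⇒ a*G*G*G   [G -> a]
a*G*G*G ⇒ a*a*G*G   [G -> a]
a*a*G*G ⇒ a*a*a*G   [G -> a]
a*a*a*G ⇒ a*a*a*a   [G -> a]

E ⇒ E*G ⇒ E*G*G ⇒ E*G*G*G ⇒ G*G*G*G ⇒ a*G*G*G ⇒ a*a*G*G ⇒ a*a*a*G ⇒ a*a*a*a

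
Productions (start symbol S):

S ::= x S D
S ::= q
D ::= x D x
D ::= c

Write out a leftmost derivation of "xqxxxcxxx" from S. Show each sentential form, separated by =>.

S => xSD   [S ::= x S D]
xSD => xqD   [S ::= q]
xqD => xqxDx   [D ::= x D x]
xqxDx => xqxxDxx   [D ::= x D x]
xqxxDxx => xqxxxDxxx   [D ::= x D x]
xqxxxDxxx => xqxxxcxxx   [D ::= c]

S => xSD => xqD => xqxDx => xqxxDxx => xqxxxDxxx => xqxxxcxxx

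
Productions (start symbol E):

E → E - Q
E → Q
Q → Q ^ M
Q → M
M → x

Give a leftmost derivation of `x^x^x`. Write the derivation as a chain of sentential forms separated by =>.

E => Q   [E → Q]
Q => Q^M   [Q → Q ^ M]
Q^M => Q^M^M   [Q → Q ^ M]
Q^M^M => M^M^M   [Q → M]
M^M^M => x^M^M   [M → x]
x^M^M => x^x^M   [M → x]
x^x^M => x^x^x   [M → x]

E => Q => Q^M => Q^M^M => M^M^M => x^M^M => x^x^M => x^x^x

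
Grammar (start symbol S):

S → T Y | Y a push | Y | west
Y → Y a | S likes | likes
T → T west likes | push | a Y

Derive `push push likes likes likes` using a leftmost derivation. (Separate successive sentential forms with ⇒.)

S ⇒ T Y   [S → T Y]
T Y ⇒ push Y   [T → push]
push Y ⇒ push S likes   [Y → S likes]
push S likes ⇒ push T Y likes   [S → T Y]
push T Y likes ⇒ push push Y likes   [T → push]
push push Y likes ⇒ push push S likes likes   [Y → S likes]
push push S likes likes ⇒ push push Y likes likes   [S → Y]
push push Y likes likes ⇒ push push likes likes likes   [Y → likes]

S ⇒ T Y ⇒ push Y ⇒ push S likes ⇒ push T Y likes ⇒ push push Y likes ⇒ push push S likes likes ⇒ push push Y likes likes ⇒ push push likes likes likes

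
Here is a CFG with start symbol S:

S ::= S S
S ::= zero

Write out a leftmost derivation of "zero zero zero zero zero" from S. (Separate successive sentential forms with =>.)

S => S S => S S S => S S S S => S S S S S => zero S S S S => zero zero S S S => zero zero zero S S => zero zero zero zero S => zero zero zero zero zero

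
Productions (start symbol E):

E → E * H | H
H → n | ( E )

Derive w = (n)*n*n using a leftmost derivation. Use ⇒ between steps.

E ⇒ E*H ⇒ E*H*H ⇒ H*H*H ⇒ (E)*H*H ⇒ (H)*H*H ⇒ (n)*H*H ⇒ (n)*n*H ⇒ (n)*n*n

E ⇒ E*H   [E → E * H]
E*H ⇒ E*H*H   [E → E * H]
E*H*H ⇒ H*H*H   [E → H]
H*H*H ⇒ (E)*H*H   [H → ( E )]
(E)*H*H ⇒ (H)*H*H   [E → H]
(H)*H*H ⇒ (n)*H*H   [H → n]
(n)*H*H ⇒ (n)*n*H   [H → n]
(n)*n*H ⇒ (n)*n*n   [H → n]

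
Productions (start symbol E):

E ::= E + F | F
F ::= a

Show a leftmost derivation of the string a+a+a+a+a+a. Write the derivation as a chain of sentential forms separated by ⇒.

E ⇒ E+F   [E ::= E + F]
E+F ⇒ E+F+F   [E ::= E + F]
E+F+F ⇒ E+F+F+F   [E ::= E + F]
E+F+F+F ⇒ E+F+F+F+F   [E ::= E + F]
E+F+F+F+F ⇒ E+F+F+F+F+F   [E ::= E + F]
E+F+F+F+F+F ⇒ F+F+F+F+F+F   [E ::= F]
F+F+F+F+F+F ⇒ a+F+F+F+F+F   [F ::= a]
a+F+F+F+F+F ⇒ a+a+F+F+F+F   [F ::= a]
a+a+F+F+F+F ⇒ a+a+a+F+F+F   [F ::= a]
a+a+a+F+F+F ⇒ a+a+a+a+F+F   [F ::= a]
a+a+a+a+F+F ⇒ a+a+a+a+a+F   [F ::= a]
a+a+a+a+a+F ⇒ a+a+a+a+a+a   [F ::= a]

E⇒E+F⇒E+F+F⇒E+F+F+F⇒E+F+F+F+F⇒E+F+F+F+F+F⇒F+F+F+F+F+F⇒a+F+F+F+F+F⇒a+a+F+F+F+F⇒a+a+a+F+F+F⇒a+a+a+a+F+F⇒a+a+a+a+a+F⇒a+a+a+a+a+a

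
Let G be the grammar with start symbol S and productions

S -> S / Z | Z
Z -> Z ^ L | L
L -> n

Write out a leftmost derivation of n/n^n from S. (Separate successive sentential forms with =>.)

S => S/Z   [S -> S / Z]
S/Z => Z/Z   [S -> Z]
Z/Z => L/Z   [Z -> L]
L/Z => n/Z   [L -> n]
n/Z => n/Z^L   [Z -> Z ^ L]
n/Z^L => n/L^L   [Z -> L]
n/L^L => n/n^L   [L -> n]
n/n^L => n/n^n   [L -> n]

S => S/Z => Z/Z => L/Z => n/Z => n/Z^L => n/L^L => n/n^L => n/n^n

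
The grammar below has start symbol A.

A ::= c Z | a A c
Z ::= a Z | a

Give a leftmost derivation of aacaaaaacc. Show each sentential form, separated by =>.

A => aAc => aaAcc => aacZcc => aacaZcc => aacaaZcc => aacaaaZcc => aacaaaaZcc => aacaaaaacc

A => aAc   [A ::= a A c]
aAc => aaAcc   [A ::= a A c]
aaAcc => aacZcc   [A ::= c Z]
aacZcc => aacaZcc   [Z ::= a Z]
aacaZcc => aacaaZcc   [Z ::= a Z]
aacaaZcc => aacaaaZcc   [Z ::= a Z]
aacaaaZcc => aacaaaaZcc   [Z ::= a Z]
aacaaaaZcc => aacaaaaacc   [Z ::= a]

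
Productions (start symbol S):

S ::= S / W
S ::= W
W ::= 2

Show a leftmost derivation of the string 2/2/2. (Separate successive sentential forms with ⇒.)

S ⇒ S/W   [S ::= S / W]
S/W ⇒ S/W/W   [S ::= S / W]
S/W/W ⇒ W/W/W   [S ::= W]
W/W/W ⇒ 2/W/W   [W ::= 2]
2/W/W ⇒ 2/2/W   [W ::= 2]
2/2/W ⇒ 2/2/2   [W ::= 2]

S⇒S/W⇒S/W/W⇒W/W/W⇒2/W/W⇒2/2/W⇒2/2/2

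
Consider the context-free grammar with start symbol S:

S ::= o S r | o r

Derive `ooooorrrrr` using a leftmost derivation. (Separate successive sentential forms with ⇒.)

S⇒oSr⇒ooSrr⇒oooSrrr⇒ooooSrrrr⇒ooooorrrrr

S ⇒ oSr   [S ::= o S r]
oSr ⇒ ooSrr   [S ::= o S r]
ooSrr ⇒ oooSrrr   [S ::= o S r]
oooSrrr ⇒ ooooSrrrr   [S ::= o S r]
ooooSrrrr ⇒ ooooorrrrr   [S ::= o r]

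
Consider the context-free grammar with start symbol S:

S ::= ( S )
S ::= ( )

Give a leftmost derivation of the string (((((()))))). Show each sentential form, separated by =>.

S => (S) => ((S)) => (((S))) => ((((S)))) => (((((S))))) => (((((())))))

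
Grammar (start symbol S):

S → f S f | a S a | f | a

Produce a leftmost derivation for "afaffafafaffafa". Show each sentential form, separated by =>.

S => aSa => afSfa => afaSafa => afafSfafa => afaffSffafa => afaffaSaffafa => afaffafSfaffafa => afaffafafaffafa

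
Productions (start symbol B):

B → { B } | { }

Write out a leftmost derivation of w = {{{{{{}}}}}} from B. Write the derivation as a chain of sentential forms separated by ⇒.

B⇒{B}⇒{{B}}⇒{{{B}}}⇒{{{{B}}}}⇒{{{{{B}}}}}⇒{{{{{{}}}}}}

B ⇒ {B}   [B → { B }]
{B} ⇒ {{B}}   [B → { B }]
{{B}} ⇒ {{{B}}}   [B → { B }]
{{{B}}} ⇒ {{{{B}}}}   [B → { B }]
{{{{B}}}} ⇒ {{{{{B}}}}}   [B → { B }]
{{{{{B}}}}} ⇒ {{{{{{}}}}}}   [B → { }]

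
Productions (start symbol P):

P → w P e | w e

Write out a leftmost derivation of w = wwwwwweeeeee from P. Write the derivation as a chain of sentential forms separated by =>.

P => wPe   [P → w P e]
wPe => wwPee   [P → w P e]
wwPee => wwwPeee   [P → w P e]
wwwPeee => wwwwPeeee   [P → w P e]
wwwwPeeee => wwwwwPeeeee   [P → w P e]
wwwwwPeeeee => wwwwwweeeeee   [P → w e]

P=>wPe=>wwPee=>wwwPeee=>wwwwPeeee=>wwwwwPeeeee=>wwwwwweeeeee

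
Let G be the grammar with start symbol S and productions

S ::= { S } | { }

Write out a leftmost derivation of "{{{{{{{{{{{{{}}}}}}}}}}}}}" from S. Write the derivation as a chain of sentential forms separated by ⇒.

S ⇒ {S} ⇒ {{S}} ⇒ {{{S}}} ⇒ {{{{S}}}} ⇒ {{{{{S}}}}} ⇒ {{{{{{S}}}}}} ⇒ {{{{{{{S}}}}}}} ⇒ {{{{{{{{S}}}}}}}} ⇒ {{{{{{{{{S}}}}}}}}} ⇒ {{{{{{{{{{S}}}}}}}}}} ⇒ {{{{{{{{{{{S}}}}}}}}}}} ⇒ {{{{{{{{{{{{S}}}}}}}}}}}} ⇒ {{{{{{{{{{{{{}}}}}}}}}}}}}

S ⇒ {S}   [S ::= { S }]
{S} ⇒ {{S}}   [S ::= { S }]
{{S}} ⇒ {{{S}}}   [S ::= { S }]
{{{S}}} ⇒ {{{{S}}}}   [S ::= { S }]
{{{{S}}}} ⇒ {{{{{S}}}}}   [S ::= { S }]
{{{{{S}}}}} ⇒ {{{{{{S}}}}}}   [S ::= { S }]
{{{{{{S}}}}}} ⇒ {{{{{{{S}}}}}}}   [S ::= { S }]
{{{{{{{S}}}}}}} ⇒ {{{{{{{{S}}}}}}}}   [S ::= { S }]
{{{{{{{{S}}}}}}}} ⇒ {{{{{{{{{S}}}}}}}}}   [S ::= { S }]
{{{{{{{{{S}}}}}}}}} ⇒ {{{{{{{{{{S}}}}}}}}}}   [S ::= { S }]
{{{{{{{{{{S}}}}}}}}}} ⇒ {{{{{{{{{{{S}}}}}}}}}}}   [S ::= { S }]
{{{{{{{{{{{S}}}}}}}}}}} ⇒ {{{{{{{{{{{{S}}}}}}}}}}}}   [S ::= { S }]
{{{{{{{{{{{{S}}}}}}}}}}}} ⇒ {{{{{{{{{{{{{}}}}}}}}}}}}}   [S ::= { }]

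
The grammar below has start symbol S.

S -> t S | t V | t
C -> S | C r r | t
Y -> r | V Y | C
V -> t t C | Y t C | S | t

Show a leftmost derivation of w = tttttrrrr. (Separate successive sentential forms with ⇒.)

S ⇒ tV ⇒ tttC ⇒ tttCrr ⇒ tttCrrrr ⇒ tttSrrrr ⇒ ttttSrrrr ⇒ tttttrrrr

S ⇒ tV   [S -> t V]
tV ⇒ tttC   [V -> t t C]
tttC ⇒ tttCrr   [C -> C r r]
tttCrr ⇒ tttCrrrr   [C -> C r r]
tttCrrrr ⇒ tttSrrrr   [C -> S]
tttSrrrr ⇒ ttttSrrrr   [S -> t S]
ttttSrrrr ⇒ tttttrrrr   [S -> t]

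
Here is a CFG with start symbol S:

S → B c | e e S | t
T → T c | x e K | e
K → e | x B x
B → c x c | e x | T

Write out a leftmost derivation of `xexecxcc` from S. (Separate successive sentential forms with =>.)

S => Bc => Tc => Tcc => xeKcc => xexBxcc => xexTxcc => xexTcxcc => xexecxcc

S => Bc   [S → B c]
Bc => Tc   [B → T]
Tc => Tcc   [T → T c]
Tcc => xeKcc   [T → x e K]
xeKcc => xexBxcc   [K → x B x]
xexBxcc => xexTxcc   [B → T]
xexTxcc => xexTcxcc   [T → T c]
xexTcxcc => xexecxcc   [T → e]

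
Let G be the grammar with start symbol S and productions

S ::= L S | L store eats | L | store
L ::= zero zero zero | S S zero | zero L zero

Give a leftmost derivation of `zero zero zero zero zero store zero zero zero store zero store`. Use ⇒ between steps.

S ⇒ L S   [S ::= L S]
L S ⇒ zero L zero S   [L ::= zero L zero]
zero L zero S ⇒ zero zero zero zero zero S   [L ::= zero zero zero]
zero zero zero zero zero S ⇒ zero zero zero zero zero L S   [S ::= L S]
zero zero zero zero zero L S ⇒ zero zero zero zero zero S S zero S   [L ::= S S zero]
zero zero zero zero zero S S zero S ⇒ zero zero zero zero zero store S zero S   [S ::= store]
zero zero zero zero zero store S zero S ⇒ zero zero zero zero zero store L S zero S   [S ::= L S]
zero zero zero zero zero store L S zero S ⇒ zero zero zero zero zero store zero zero zero S zero S   [L ::= zero zero zero]
zero zero zero zero zero store zero zero zero S zero S ⇒ zero zero zero zero zero store zero zero zero store zero S   [S ::= store]
zero zero zero zero zero store zero zero zero store zero S ⇒ zero zero zero zero zero store zero zero zero store zero store   [S ::= store]

S ⇒ L S ⇒ zero L zero S ⇒ zero zero zero zero zero S ⇒ zero zero zero zero zero L S ⇒ zero zero zero zero zero S S zero S ⇒ zero zero zero zero zero store S zero S ⇒ zero zero zero zero zero store L S zero S ⇒ zero zero zero zero zero store zero zero zero S zero S ⇒ zero zero zero zero zero store zero zero zero store zero S ⇒ zero zero zero zero zero store zero zero zero store zero store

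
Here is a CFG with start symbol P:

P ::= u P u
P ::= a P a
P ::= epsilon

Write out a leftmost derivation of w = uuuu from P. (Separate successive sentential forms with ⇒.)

P ⇒ uPu   [P ::= u P u]
uPu ⇒ uuPuu   [P ::= u P u]
uuPuu ⇒ uuuu   [P ::= epsilon]

P ⇒ uPu ⇒ uuPuu ⇒ uuuu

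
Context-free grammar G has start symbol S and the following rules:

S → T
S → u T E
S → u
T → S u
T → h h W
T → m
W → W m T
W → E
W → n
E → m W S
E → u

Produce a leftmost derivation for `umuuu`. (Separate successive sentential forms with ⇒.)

S⇒T⇒Su⇒uTEu⇒uSuEu⇒uTuEu⇒umuEu⇒umuuu

S ⇒ T   [S → T]
T ⇒ Su   [T → S u]
Su ⇒ uTEu   [S → u T E]
uTEu ⇒ uSuEu   [T → S u]
uSuEu ⇒ uTuEu   [S → T]
uTuEu ⇒ umuEu   [T → m]
umuEu ⇒ umuuu   [E → u]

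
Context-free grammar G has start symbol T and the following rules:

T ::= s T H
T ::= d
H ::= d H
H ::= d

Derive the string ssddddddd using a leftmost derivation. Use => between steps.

T=>sTH=>ssTHH=>ssdHH=>ssddHH=>ssdddHH=>ssddddH=>ssdddddH=>ssddddddH=>ssddddddd

T => sTH   [T ::= s T H]
sTH => ssTHH   [T ::= s T H]
ssTHH => ssdHH   [T ::= d]
ssdHH => ssddHH   [H ::= d H]
ssddHH => ssdddHH   [H ::= d H]
ssdddHH => ssddddH   [H ::= d]
ssddddH => ssdddddH   [H ::= d H]
ssdddddH => ssddddddH   [H ::= d H]
ssddddddH => ssddddddd   [H ::= d]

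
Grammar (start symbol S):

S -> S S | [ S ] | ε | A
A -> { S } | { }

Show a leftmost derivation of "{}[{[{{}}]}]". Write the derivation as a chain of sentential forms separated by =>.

S => SS   [S -> S S]
SS => AS   [S -> A]
AS => {S}S   [A -> { S }]
{S}S => {}S   [S -> ε]
{}S => {}[S]   [S -> [ S ]]
{}[S] => {}[A]   [S -> A]
{}[A] => {}[{S}]   [A -> { S }]
{}[{S}] => {}[{[S]}]   [S -> [ S ]]
{}[{[S]}] => {}[{[A]}]   [S -> A]
{}[{[A]}] => {}[{[{S}]}]   [A -> { S }]
{}[{[{S}]}] => {}[{[{A}]}]   [S -> A]
{}[{[{A}]}] => {}[{[{{}}]}]   [A -> { }]

S => SS => AS => {S}S => {}S => {}[S] => {}[A] => {}[{S}] => {}[{[S]}] => {}[{[A]}] => {}[{[{S}]}] => {}[{[{A}]}] => {}[{[{{}}]}]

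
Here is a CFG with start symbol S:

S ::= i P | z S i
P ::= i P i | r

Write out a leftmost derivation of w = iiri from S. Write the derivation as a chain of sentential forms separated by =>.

S => iP => iiPi => iiri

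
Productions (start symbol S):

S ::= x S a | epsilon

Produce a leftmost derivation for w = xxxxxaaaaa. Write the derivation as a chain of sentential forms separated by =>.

S => xSa   [S ::= x S a]
xSa => xxSaa   [S ::= x S a]
xxSaa => xxxSaaa   [S ::= x S a]
xxxSaaa => xxxxSaaaa   [S ::= x S a]
xxxxSaaaa => xxxxxSaaaaa   [S ::= x S a]
xxxxxSaaaaa => xxxxxaaaaa   [S ::= epsilon]

S=>xSa=>xxSaa=>xxxSaaa=>xxxxSaaaa=>xxxxxSaaaaa=>xxxxxaaaaa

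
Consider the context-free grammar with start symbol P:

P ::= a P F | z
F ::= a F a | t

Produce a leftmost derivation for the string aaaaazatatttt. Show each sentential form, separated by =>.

P => aPF   [P ::= a P F]
aPF => aaPFF   [P ::= a P F]
aaPFF => aaaPFFF   [P ::= a P F]
aaaPFFF => aaaaPFFFF   [P ::= a P F]
aaaaPFFFF => aaaaaPFFFFF   [P ::= a P F]
aaaaaPFFFFF => aaaaazFFFFF   [P ::= z]
aaaaazFFFFF => aaaaazaFaFFFF   [F ::= a F a]
aaaaazaFaFFFF => aaaaazataFFFF   [F ::= t]
aaaaazataFFFF => aaaaazatatFFF   [F ::= t]
aaaaazatatFFF => aaaaazatattFF   [F ::= t]
aaaaazatattFF => aaaaazatatttF   [F ::= t]
aaaaazatatttF => aaaaazatatttt   [F ::= t]

P => aPF => aaPFF => aaaPFFF => aaaaPFFFF => aaaaaPFFFFF => aaaaazFFFFF => aaaaazaFaFFFF => aaaaazataFFFF => aaaaazatatFFF => aaaaazatattFF => aaaaazatatttF => aaaaazatatttt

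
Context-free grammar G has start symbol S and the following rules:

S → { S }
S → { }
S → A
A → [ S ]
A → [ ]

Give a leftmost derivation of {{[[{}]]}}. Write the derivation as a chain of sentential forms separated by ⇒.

S ⇒ {S} ⇒ {{S}} ⇒ {{A}} ⇒ {{[S]}} ⇒ {{[A]}} ⇒ {{[[S]]}} ⇒ {{[[{}]]}}

S ⇒ {S}   [S → { S }]
{S} ⇒ {{S}}   [S → { S }]
{{S}} ⇒ {{A}}   [S → A]
{{A}} ⇒ {{[S]}}   [A → [ S ]]
{{[S]}} ⇒ {{[A]}}   [S → A]
{{[A]}} ⇒ {{[[S]]}}   [A → [ S ]]
{{[[S]]}} ⇒ {{[[{}]]}}   [S → { }]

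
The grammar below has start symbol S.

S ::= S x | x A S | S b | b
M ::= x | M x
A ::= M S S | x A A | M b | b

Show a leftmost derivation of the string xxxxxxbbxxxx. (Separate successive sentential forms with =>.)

S => xAS   [S ::= x A S]
xAS => xMbS   [A ::= M b]
xMbS => xMxbS   [M ::= M x]
xMxbS => xMxxbS   [M ::= M x]
xMxxbS => xMxxxbS   [M ::= M x]
xMxxxbS => xMxxxxbS   [M ::= M x]
xMxxxxbS => xxxxxxbS   [M ::= x]
xxxxxxbS => xxxxxxbSx   [S ::= S x]
xxxxxxbSx => xxxxxxbSxx   [S ::= S x]
xxxxxxbSxx => xxxxxxbSxxx   [S ::= S x]
xxxxxxbSxxx => xxxxxxbSxxxx   [S ::= S x]
xxxxxxbSxxxx => xxxxxxbbxxxx   [S ::= b]

S => xAS => xMbS => xMxbS => xMxxbS => xMxxxbS => xMxxxxbS => xxxxxxbS => xxxxxxbSx => xxxxxxbSxx => xxxxxxbSxxx => xxxxxxbSxxxx => xxxxxxbbxxxx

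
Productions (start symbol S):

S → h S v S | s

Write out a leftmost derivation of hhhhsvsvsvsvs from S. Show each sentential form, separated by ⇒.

S ⇒ hSvS ⇒ hhSvSvS ⇒ hhhSvSvSvS ⇒ hhhhSvSvSvSvS ⇒ hhhhsvSvSvSvS ⇒ hhhhsvsvSvSvS ⇒ hhhhsvsvsvSvS ⇒ hhhhsvsvsvsvS ⇒ hhhhsvsvsvsvs

S ⇒ hSvS   [S → h S v S]
hSvS ⇒ hhSvSvS   [S → h S v S]
hhSvSvS ⇒ hhhSvSvSvS   [S → h S v S]
hhhSvSvSvS ⇒ hhhhSvSvSvSvS   [S → h S v S]
hhhhSvSvSvSvS ⇒ hhhhsvSvSvSvS   [S → s]
hhhhsvSvSvSvS ⇒ hhhhsvsvSvSvS   [S → s]
hhhhsvsvSvSvS ⇒ hhhhsvsvsvSvS   [S → s]
hhhhsvsvsvSvS ⇒ hhhhsvsvsvsvS   [S → s]
hhhhsvsvsvsvS ⇒ hhhhsvsvsvsvs   [S → s]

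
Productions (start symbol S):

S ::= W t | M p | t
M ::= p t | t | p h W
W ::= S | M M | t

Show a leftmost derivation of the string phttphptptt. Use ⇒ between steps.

S ⇒ Wt ⇒ MMt ⇒ phWMt ⇒ phMMMt ⇒ phtMMt ⇒ phttMt ⇒ phttphWt ⇒ phttphMMt ⇒ phttphptMt ⇒ phttphptptt

S ⇒ Wt   [S ::= W t]
Wt ⇒ MMt   [W ::= M M]
MMt ⇒ phWMt   [M ::= p h W]
phWMt ⇒ phMMMt   [W ::= M M]
phMMMt ⇒ phtMMt   [M ::= t]
phtMMt ⇒ phttMt   [M ::= t]
phttMt ⇒ phttphWt   [M ::= p h W]
phttphWt ⇒ phttphMMt   [W ::= M M]
phttphMMt ⇒ phttphptMt   [M ::= p t]
phttphptMt ⇒ phttphptptt   [M ::= p t]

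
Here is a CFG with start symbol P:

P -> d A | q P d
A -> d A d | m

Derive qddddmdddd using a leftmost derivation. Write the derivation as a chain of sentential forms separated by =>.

P => qPd => qdAd => qddAdd => qdddAddd => qddddAdddd => qddddmdddd

P => qPd   [P -> q P d]
qPd => qdAd   [P -> d A]
qdAd => qddAdd   [A -> d A d]
qddAdd => qdddAddd   [A -> d A d]
qdddAddd => qddddAdddd   [A -> d A d]
qddddAdddd => qddddmdddd   [A -> m]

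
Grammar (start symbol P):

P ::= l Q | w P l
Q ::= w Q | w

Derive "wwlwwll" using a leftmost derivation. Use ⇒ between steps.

P ⇒ wPl ⇒ wwPll ⇒ wwlQll ⇒ wwlwQll ⇒ wwlwwll

P ⇒ wPl   [P ::= w P l]
wPl ⇒ wwPll   [P ::= w P l]
wwPll ⇒ wwlQll   [P ::= l Q]
wwlQll ⇒ wwlwQll   [Q ::= w Q]
wwlwQll ⇒ wwlwwll   [Q ::= w]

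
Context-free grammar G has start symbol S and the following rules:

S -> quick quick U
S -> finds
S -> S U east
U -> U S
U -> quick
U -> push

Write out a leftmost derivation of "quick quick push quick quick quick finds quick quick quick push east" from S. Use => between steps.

S => S U east   [S -> S U east]
S U east => quick quick U U east   [S -> quick quick U]
quick quick U U east => quick quick U S U east   [U -> U S]
quick quick U S U east => quick quick U S S U east   [U -> U S]
quick quick U S S U east => quick quick push S S U east   [U -> push]
quick quick push S S U east => quick quick push quick quick U S U east   [S -> quick quick U]
quick quick push quick quick U S U east => quick quick push quick quick U S S U east   [U -> U S]
quick quick push quick quick U S S U east => quick quick push quick quick quick S S U east   [U -> quick]
quick quick push quick quick quick S S U east => quick quick push quick quick quick finds S U east   [S -> finds]
quick quick push quick quick quick finds S U east => quick quick push quick quick quick finds quick quick U U east   [S -> quick quick U]
quick quick push quick quick quick finds quick quick U U east => quick quick push quick quick quick finds quick quick quick U east   [U -> quick]
quick quick push quick quick quick finds quick quick quick U east => quick quick push quick quick quick finds quick quick quick push east   [U -> push]

S => S U east => quick quick U U east => quick quick U S U east => quick quick U S S U east => quick quick push S S U east => quick quick push quick quick U S U east => quick quick push quick quick U S S U east => quick quick push quick quick quick S S U east => quick quick push quick quick quick finds S U east => quick quick push quick quick quick finds quick quick U U east => quick quick push quick quick quick finds quick quick quick U east => quick quick push quick quick quick finds quick quick quick push east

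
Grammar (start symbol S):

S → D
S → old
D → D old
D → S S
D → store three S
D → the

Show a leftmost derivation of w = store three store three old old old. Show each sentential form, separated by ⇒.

S ⇒ D   [S → D]
D ⇒ D old   [D → D old]
D old ⇒ S S old   [D → S S]
S S old ⇒ D S old   [S → D]
D S old ⇒ store three S S old   [D → store three S]
store three S S old ⇒ store three D S old   [S → D]
store three D S old ⇒ store three store three S S old   [D → store three S]
store three store three S S old ⇒ store three store three old S old   [S → old]
store three store three old S old ⇒ store three store three old old old   [S → old]

S ⇒ D ⇒ D old ⇒ S S old ⇒ D S old ⇒ store three S S old ⇒ store three D S old ⇒ store three store three S S old ⇒ store three store three old S old ⇒ store three store three old old old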